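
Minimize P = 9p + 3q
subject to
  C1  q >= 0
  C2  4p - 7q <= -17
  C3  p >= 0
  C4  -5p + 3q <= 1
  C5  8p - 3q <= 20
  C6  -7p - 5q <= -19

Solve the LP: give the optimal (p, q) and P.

p = 44/23, q = 81/23, minimum P = 639/23

Vertices and P = 9p + 3q:
  (44/23, 81/23) → P = 639/23
  (191/44, 54/11) → P = 2367/44
  (7, 12) → P = 99

At the optimal vertex, 4p - 7q = -17 and -5p + 3q = 1.
Solving simultaneously gives p = 44/23, q = 81/23.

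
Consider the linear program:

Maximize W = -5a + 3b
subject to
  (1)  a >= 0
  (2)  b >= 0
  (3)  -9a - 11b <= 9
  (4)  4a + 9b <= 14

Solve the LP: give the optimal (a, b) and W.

a = 0, b = 14/9, maximum W = 14/3

Corner points and W = -5a + 3b:
  (0, 0) → W = 0
  (0, 14/9) → W = 14/3
  (7/2, 0) → W = -35/2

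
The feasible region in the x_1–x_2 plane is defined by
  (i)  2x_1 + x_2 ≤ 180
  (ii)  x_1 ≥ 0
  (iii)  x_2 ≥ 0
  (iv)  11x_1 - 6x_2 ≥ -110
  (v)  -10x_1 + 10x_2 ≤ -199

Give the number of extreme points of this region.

3

Of the 10 pairwise boundary intersections, those satisfying every inequality are:
  (90, 0)
  (1999/30, 701/15)
  (199/10, 0)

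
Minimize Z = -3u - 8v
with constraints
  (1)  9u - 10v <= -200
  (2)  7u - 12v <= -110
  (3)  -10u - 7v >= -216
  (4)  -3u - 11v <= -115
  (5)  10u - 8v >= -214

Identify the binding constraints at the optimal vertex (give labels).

Extreme points and Z = -3u - 8v:
  (760/163, 3944/163) → Z = -33832/163
  (-350/43, 545/43) → Z = -3310/43
  (23/15, 86/3) → Z = -3509/15
  (-717/67, 896/67) → Z = -5017/67

The minimum is at (23/15, 86/3). Substituting into each constraint, equality holds for (3) and (5); the remaining constraints have slack.

(3) and (5)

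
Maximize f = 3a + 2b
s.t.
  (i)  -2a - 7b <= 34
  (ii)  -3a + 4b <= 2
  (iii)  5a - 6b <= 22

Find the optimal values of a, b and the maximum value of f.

a = 50, b = 38, maximum f = 226

Extreme points and f = 3a + 2b:
  (-150/29, -98/29) → f = -646/29
  (-50/47, -214/47) → f = -578/47
  (50, 38) → f = 226

The optimum lies where -3a + 4b = 2 and 5a - 6b = 22.
Solving simultaneously gives a = 50, b = 38.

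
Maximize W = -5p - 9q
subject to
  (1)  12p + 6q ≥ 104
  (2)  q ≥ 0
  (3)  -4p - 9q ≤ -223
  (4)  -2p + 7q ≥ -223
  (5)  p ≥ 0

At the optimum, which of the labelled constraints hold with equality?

(3) and (5)

Feasible corners and W = -5p - 9q:
  (223/4, 0) → W = -1115/4
  (223/2, 0) → W = -1115/2
  (0, 223/9) → W = -223
The feasible region is unbounded (it extends along (0, 1), (7, 2)), but W strictly decreases along every unbounded feasible direction, so there is no improving ray and the maximum is attained at a vertex.

The maximum is at (0, 223/9). Substituting into each constraint, equality holds for (3) and (5); the remaining constraints have slack.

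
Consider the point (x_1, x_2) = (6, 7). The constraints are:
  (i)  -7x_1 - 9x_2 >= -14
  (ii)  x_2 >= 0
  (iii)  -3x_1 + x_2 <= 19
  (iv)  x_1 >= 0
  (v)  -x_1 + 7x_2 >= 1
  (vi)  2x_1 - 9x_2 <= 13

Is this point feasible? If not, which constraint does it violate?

not feasible — violates (i)

Constraint (i): -7x_1 - 9x_2 = -105, which is not ≥ -14. All other constraints are satisfied.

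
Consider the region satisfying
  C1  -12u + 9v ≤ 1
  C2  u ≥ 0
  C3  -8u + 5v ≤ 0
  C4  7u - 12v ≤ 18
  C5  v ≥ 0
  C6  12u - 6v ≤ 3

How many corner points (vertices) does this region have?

4

The feasible vertices (each the meet of two boundaries and inside every other half-plane) are:
  (5/12, 2/3)
  (11/12, 4/3)
  (0, 0)
  (1/4, 0)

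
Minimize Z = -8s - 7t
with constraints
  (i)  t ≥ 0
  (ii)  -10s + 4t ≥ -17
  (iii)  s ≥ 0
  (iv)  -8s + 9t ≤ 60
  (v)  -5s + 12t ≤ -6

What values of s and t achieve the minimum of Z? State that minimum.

Corner points and Z = -8s - 7t:
  (17/10, 0) → Z = -68/5
  (6/5, 0) → Z = -48/5
  (9/5, 1/4) → Z = -323/20

The binding constraints are -10s + 4t = -17 and -5s + 12t = -6.
Solving simultaneously gives s = 9/5, t = 1/4.

s = 9/5, t = 1/4, minimum Z = -323/20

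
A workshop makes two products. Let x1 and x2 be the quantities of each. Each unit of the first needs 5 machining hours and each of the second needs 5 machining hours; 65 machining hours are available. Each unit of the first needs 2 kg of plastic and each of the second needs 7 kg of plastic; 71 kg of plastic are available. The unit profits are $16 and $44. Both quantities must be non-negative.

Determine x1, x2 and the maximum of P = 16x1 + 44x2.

x1 = 4, x2 = 9, maximum P = 460

Extreme points and P = 16x1 + 44x2:
  (0, 0) → P = 0
  (0, 71/7) → P = 3124/7
  (13, 0) → P = 208
  (4, 9) → P = 460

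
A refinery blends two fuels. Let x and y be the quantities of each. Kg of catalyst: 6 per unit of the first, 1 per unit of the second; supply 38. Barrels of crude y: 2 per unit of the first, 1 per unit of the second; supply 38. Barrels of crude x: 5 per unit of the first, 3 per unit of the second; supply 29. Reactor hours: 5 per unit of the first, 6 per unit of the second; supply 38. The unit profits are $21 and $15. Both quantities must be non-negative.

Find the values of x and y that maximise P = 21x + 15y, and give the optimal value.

x = 4, y = 3, maximum P = 129

Corner points and P = 21x + 15y:
  (0, 0) → P = 0
  (0, 19/3) → P = 95
  (29/5, 0) → P = 609/5
  (4, 3) → P = 129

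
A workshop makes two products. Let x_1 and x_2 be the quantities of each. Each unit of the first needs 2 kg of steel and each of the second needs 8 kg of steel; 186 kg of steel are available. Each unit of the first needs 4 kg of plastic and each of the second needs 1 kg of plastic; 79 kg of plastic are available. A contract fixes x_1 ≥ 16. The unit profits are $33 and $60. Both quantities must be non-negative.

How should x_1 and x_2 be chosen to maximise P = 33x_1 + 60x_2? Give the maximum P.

x_1 = 16, x_2 = 15, maximum P = 1428

Extreme points and P = 33x_1 + 60x_2:
  (79/4, 0) → P = 2607/4
  (16, 0) → P = 528
  (16, 15) → P = 1428

The optimum lies where 4x_1 + x_2 = 79 and x_1 = 16.
Solving simultaneously gives x_1 = 16, x_2 = 15.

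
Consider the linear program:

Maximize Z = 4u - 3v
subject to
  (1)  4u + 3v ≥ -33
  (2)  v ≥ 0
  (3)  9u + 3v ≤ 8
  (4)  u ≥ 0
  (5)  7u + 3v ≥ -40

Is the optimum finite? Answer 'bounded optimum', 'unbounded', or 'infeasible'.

bounded optimum

Vertices and Z = 4u - 3v:
  (8/9, 0) → Z = 32/9
  (0, 0) → Z = 0
  (0, 8/3) → Z = -8
The feasible region has finitely many vertices and no improving ray; the maximum is 32/9 at (8/9, 0).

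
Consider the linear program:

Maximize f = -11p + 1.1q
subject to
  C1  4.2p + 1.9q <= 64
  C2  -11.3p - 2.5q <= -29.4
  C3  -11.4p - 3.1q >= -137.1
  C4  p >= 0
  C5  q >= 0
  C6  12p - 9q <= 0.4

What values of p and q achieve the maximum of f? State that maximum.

p = 0, q = 640/19, maximum f = 704/19

Extreme points and f = -11p + 1.1q:
  (6209/864, 2563/144) → f = -64229/1080
  (0, 640/19) → f = 704/19
  (0, 294/25) → f = 1617/125
  (2656/1317, 17414/6585) → f = -211541/10975
  (61757/6990, 13672/1165) → f = -2945459/34950

At the optimal vertex, 4.2p + 1.9q = 64 and p = 0.
Solving simultaneously gives p = 0, q = 640/19.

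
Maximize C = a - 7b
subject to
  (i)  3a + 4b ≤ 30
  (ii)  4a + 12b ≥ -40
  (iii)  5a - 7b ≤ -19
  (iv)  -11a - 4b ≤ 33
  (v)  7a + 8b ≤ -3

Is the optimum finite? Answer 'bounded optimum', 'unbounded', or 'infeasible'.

Vertices and C = a - 7b:
  (-307/97, 44/97) → C = -615/97
  (-173/89, 118/89) → C = -999/89
  (-21/5, 33/10) → C = -273/10
The feasible region has finitely many vertices and no improving ray; the maximum is -615/97 at (-307/97, 44/97).

bounded optimum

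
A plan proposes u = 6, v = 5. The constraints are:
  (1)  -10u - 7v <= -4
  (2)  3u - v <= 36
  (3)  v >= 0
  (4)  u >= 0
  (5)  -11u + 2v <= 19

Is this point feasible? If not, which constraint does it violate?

feasible

(1): -95 ≤ -4 ✓
(2): 13 ≤ 36 ✓
(3): 5 ≥ 0 ✓
(4): 6 ≥ 0 ✓
(5): -56 ≤ 19 ✓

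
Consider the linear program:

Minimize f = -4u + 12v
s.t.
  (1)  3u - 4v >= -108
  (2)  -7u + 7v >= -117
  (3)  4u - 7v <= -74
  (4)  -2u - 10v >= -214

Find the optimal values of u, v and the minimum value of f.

u = -92, v = -42, minimum f = -136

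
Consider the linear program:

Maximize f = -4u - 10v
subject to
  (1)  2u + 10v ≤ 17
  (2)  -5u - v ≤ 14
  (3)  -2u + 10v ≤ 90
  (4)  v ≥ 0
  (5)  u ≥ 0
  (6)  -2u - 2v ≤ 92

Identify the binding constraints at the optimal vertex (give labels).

(4) and (5)

Extreme points and f = -4u - 10v:
  (17/2, 0) → f = -34
  (0, 17/10) → f = -17
  (0, 0) → f = 0

The maximum is at (0, 0). Substituting into each constraint, equality holds for (4) and (5); the remaining constraints have slack.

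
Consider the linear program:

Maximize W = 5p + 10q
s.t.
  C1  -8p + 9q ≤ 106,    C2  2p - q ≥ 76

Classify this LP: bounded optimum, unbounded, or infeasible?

unbounded

From the feasible point (79, 82), moving in the direction (9, 8) keeps every constraint satisfied while W increases without bound.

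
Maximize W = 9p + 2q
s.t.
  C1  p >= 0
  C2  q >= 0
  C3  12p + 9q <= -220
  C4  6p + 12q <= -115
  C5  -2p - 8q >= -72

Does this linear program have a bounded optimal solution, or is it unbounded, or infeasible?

The boundaries p = 0 and 12p + 9q = -220 meet at (0, -220/9), but that point violates q ≥ 0. Every candidate vertex is excluded by some other constraint, so the feasible region is empty.

infeasible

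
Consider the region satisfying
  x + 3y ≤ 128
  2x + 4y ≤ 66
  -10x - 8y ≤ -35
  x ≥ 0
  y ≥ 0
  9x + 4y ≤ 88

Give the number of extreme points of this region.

Intersecting each pair of boundary lines and keeping only the points that satisfy every inequality leaves:
  (0, 33/2)
  (22/7, 209/14)
  (0, 35/8)
  (7/2, 0)
  (88/9, 0)

5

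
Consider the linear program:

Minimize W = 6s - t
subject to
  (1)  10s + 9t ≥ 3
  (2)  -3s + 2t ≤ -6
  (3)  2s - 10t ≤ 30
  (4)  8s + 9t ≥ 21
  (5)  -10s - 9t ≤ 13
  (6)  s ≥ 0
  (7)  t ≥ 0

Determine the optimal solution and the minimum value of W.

s = 96/43, t = 15/43, minimum W = 561/43

The feasible region is unbounded (it extends along (5, 1), (2, 3)), but W strictly increases along every unbounded feasible direction, so there is no improving ray and the minimum is attained at a vertex.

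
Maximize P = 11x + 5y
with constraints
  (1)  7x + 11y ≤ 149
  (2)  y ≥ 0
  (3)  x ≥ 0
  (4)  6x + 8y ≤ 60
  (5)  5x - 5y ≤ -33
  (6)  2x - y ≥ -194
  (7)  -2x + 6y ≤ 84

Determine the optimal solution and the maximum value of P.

x = 18/35, y = 249/35, maximum P = 1443/35

Corner points and P = 11x + 5y:
  (0, 15/2) → P = 75/2
  (0, 33/5) → P = 33
  (18/35, 249/35) → P = 1443/35

At the optimal vertex, 6x + 8y = 60 and 5x - 5y = -33.
Solving simultaneously gives x = 18/35, y = 249/35.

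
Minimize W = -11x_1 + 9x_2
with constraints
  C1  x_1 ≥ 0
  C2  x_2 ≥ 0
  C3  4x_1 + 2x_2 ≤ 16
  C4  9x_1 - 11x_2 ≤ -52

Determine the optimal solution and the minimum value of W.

Extreme points and W = -11x_1 + 9x_2:
  (0, 8) → W = 72
  (0, 52/11) → W = 468/11
  (36/31, 176/31) → W = 1188/31

x_1 = 36/31, x_2 = 176/31, minimum W = 1188/31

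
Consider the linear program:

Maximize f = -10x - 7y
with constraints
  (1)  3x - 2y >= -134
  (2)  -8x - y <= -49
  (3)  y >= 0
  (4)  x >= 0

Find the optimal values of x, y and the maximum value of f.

x = 49/8, y = 0, maximum f = -245/4

Vertices and f = -10x - 7y:
  (0, 67) → f = -469
  (49/8, 0) → f = -245/4
  (0, 49) → f = -343
The feasible region is unbounded (it extends along (2, 3), (1, 0)), but f strictly decreases along every unbounded feasible direction, so there is no improving ray and the maximum is attained at a vertex.

The binding constraints are -8x - y = -49 and y = 0.
Solving simultaneously gives x = 49/8, y = 0.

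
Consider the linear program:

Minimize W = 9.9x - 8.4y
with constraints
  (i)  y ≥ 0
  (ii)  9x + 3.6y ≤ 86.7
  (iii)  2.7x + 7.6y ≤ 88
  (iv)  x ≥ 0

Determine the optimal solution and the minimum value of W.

x = 0, y = 220/19, minimum W = -1848/19

Feasible corners and W = 9.9x - 8.4y:
  (289/30, 0) → W = 9537/100
  (0, 0) → W = 0
  (2851/489, 6199/652) → W = -18048/815
  (0, 220/19) → W = -1848/19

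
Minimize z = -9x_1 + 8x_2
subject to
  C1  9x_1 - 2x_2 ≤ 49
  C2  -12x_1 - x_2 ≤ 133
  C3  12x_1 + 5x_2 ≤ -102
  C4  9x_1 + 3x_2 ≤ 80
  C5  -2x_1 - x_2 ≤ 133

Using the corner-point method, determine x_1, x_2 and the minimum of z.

The binding constraints are 9x_1 - 2x_2 = 49 and -12x_1 - x_2 = 133.
Solving simultaneously gives x_1 = -217/33, x_2 = -595/11.

x_1 = -217/33, x_2 = -595/11, minimum z = -4109/11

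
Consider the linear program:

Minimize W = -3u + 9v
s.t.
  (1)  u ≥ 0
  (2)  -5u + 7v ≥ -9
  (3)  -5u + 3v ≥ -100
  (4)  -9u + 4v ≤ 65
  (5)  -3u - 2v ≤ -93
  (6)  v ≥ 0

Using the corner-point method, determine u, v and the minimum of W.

Extreme points and W = -3u + 9v:
  (673/20, 91/4) → W = 519/5
  (669/31, 438/31) → W = 1935/31
  (121/15, 172/5) → W = 1427/5
The feasible region is unbounded (it extends along (4, 9), (3, 5)), but W strictly increases along every unbounded feasible direction, so there is no improving ray and the minimum is attained at a vertex.

At the optimal vertex, -5u + 7v = -9 and -3u - 2v = -93.
Solving simultaneously gives u = 669/31, v = 438/31.

u = 669/31, v = 438/31, minimum W = 1935/31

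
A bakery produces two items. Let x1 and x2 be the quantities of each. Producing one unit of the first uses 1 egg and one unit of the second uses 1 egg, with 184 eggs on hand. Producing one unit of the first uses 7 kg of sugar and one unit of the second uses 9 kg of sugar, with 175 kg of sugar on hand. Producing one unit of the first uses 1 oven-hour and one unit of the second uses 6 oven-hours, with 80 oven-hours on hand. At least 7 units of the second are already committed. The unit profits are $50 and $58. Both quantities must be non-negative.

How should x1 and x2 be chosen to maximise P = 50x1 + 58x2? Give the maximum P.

Vertices and P = 50x1 + 58x2:
  (0, 40/3) → P = 2320/3
  (0, 7) → P = 406
  (10, 35/3) → P = 3530/3
  (16, 7) → P = 1206

The optimum lies where 7x1 + 9x2 = 175 and x2 = 7.
Solving simultaneously gives x1 = 16, x2 = 7.

x1 = 16, x2 = 7, maximum P = 1206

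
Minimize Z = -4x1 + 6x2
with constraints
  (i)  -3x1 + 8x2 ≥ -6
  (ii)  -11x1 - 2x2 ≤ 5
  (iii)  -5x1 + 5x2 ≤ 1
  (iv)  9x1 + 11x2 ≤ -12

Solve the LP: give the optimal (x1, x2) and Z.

The binding constraints are -3x1 + 8x2 = -6 and 9x1 + 11x2 = -12.
Solving simultaneously gives x1 = -2/7, x2 = -6/7.

x1 = -2/7, x2 = -6/7, minimum Z = -4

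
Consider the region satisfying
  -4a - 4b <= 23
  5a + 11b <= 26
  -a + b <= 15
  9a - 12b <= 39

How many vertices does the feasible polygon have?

The feasible vertices (each the meet of two boundaries and inside every other half-plane) are:
  (-83/8, 37/8)
  (-10/7, -121/28)
  (-139/16, 101/16)
  (247/53, 13/53)

4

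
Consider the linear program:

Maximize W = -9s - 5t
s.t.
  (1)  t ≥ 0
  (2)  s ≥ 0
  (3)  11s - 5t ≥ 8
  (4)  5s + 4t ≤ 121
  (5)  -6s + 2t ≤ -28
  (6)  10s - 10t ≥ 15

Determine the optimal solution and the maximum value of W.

Extreme points and W = -9s - 5t:
  (121/5, 0) → W = -1089/5
  (14/3, 0) → W = -42
  (127/9, 227/18) → W = -3421/18
  (25/4, 19/4) → W = -80

s = 14/3, t = 0, maximum W = -42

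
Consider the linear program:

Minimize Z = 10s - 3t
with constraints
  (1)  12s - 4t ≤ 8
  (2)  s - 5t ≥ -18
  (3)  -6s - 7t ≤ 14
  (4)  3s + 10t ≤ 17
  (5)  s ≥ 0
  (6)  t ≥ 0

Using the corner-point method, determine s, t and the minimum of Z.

Feasible corners and Z = 10s - 3t:
  (37/33, 15/11) → Z = 235/33
  (2/3, 0) → Z = 20/3
  (0, 17/10) → Z = -51/10
  (0, 0) → Z = 0

s = 0, t = 17/10, minimum Z = -51/10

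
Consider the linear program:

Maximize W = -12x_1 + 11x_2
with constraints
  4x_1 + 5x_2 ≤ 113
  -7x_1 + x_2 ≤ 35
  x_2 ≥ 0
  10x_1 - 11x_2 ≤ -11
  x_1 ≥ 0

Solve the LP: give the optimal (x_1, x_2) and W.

x_1 = 0, x_2 = 113/5, maximum W = 1243/5

Feasible corners and W = -12x_1 + 11x_2:
  (594/47, 587/47) → W = -671/47
  (0, 113/5) → W = 1243/5
  (0, 1) → W = 11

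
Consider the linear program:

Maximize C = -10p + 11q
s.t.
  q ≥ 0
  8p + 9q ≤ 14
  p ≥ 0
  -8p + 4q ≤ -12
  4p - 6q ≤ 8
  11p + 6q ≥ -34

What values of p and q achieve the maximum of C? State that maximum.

p = 41/26, q = 2/13, maximum C = -183/13

Extreme points and C = -10p + 11q:
  (7/4, 0) → C = -35/2
  (3/2, 0) → C = -15
  (41/26, 2/13) → C = -183/13

The optimum lies where 8p + 9q = 14 and -8p + 4q = -12.
Solving simultaneously gives p = 41/26, q = 2/13.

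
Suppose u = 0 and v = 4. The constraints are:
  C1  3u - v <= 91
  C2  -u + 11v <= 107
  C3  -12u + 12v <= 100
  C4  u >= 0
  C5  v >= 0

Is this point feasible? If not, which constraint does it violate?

C1: -4 ≤ 91 ✓
C2: 44 ≤ 107 ✓
C3: 48 ≤ 100 ✓
C4: 0 ≥ 0 ✓
C5: 4 ≥ 0 ✓

feasible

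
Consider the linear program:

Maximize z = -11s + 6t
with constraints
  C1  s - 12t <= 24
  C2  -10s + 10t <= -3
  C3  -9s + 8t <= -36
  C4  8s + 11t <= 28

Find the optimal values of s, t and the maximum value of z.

At the optimal vertex, s - 12t = 24 and -9s + 8t = -36.
Solving simultaneously gives s = 12/5, t = -9/5.

s = 12/5, t = -9/5, maximum z = -186/5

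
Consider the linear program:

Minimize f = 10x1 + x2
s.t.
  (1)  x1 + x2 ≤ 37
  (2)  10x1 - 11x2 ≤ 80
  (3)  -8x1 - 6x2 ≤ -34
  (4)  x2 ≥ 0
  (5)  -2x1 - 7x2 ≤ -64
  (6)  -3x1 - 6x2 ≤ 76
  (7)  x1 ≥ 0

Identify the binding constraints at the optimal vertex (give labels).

(5) and (7)

Corner points and f = 10x1 + x2:
  (487/21, 290/21) → f = 1720/7
  (0, 37) → f = 37
  (316/23, 120/23) → f = 3280/23
  (0, 64/7) → f = 64/7

The minimum is at (0, 64/7). Substituting into each constraint, equality holds for (5) and (7); the remaining constraints have slack.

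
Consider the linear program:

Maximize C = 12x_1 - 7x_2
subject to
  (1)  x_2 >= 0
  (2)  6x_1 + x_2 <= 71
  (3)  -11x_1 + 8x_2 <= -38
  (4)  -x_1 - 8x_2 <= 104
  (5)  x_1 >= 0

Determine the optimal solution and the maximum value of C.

x_1 = 71/6, x_2 = 0, maximum C = 142

Corner points and C = 12x_1 - 7x_2:
  (71/6, 0) → C = 142
  (38/11, 0) → C = 456/11
  (606/59, 553/59) → C = 3401/59

The binding constraints are x_2 = 0 and 6x_1 + x_2 = 71.
Solving simultaneously gives x_1 = 71/6, x_2 = 0.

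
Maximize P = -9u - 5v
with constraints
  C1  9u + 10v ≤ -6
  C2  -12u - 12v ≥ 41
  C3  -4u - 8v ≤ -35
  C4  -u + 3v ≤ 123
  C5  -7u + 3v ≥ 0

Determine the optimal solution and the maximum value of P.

u = -879/20, v = 527/20, maximum P = 1319/5

Feasible corners and P = -9u - 5v:
  (-169/6, 99/4) → P = 519/4
  (-1248/37, 1101/37) → P = 5727/37
  (-187/12, 73/6) → P = 953/12
  (-879/20, 527/20) → P = 1319/5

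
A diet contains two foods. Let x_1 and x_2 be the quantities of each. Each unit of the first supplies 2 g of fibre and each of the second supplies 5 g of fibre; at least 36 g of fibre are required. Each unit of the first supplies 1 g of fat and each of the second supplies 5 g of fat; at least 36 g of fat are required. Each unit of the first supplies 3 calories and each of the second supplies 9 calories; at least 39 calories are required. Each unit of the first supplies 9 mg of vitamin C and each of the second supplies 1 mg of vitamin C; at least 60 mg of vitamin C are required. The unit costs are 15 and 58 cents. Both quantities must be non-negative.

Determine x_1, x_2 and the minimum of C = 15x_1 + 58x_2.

x_1 = 6, x_2 = 6, minimum C = 438

Vertices and C = 15x_1 + 58x_2:
  (0, 60) → C = 3480
  (36, 0) → C = 540
  (6, 6) → C = 438
The feasible region is unbounded (it extends along (0, 1), (1, 0)), but C strictly increases along every unbounded feasible direction, so there is no improving ray and the minimum is attained at a vertex.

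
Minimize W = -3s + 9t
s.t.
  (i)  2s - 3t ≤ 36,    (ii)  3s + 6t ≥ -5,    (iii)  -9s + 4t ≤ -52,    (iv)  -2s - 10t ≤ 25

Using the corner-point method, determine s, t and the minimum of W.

The feasible region is unbounded (it extends along (4, 9), (3, 2)), but W strictly increases along every unbounded feasible direction, so there is no improving ray and the minimum is attained at a vertex.

s = 285/26, t = -61/13, minimum W = -1953/26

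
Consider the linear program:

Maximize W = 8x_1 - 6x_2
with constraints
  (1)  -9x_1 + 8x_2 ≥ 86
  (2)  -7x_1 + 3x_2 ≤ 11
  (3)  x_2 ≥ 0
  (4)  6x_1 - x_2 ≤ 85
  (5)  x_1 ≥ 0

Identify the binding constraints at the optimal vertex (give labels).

(1) and (4)

Extreme points and W = 8x_1 - 6x_2:
  (170/29, 503/29) → W = -1658/29
  (766/39, 427/13) → W = -1558/39
  (266/11, 661/11) → W = -1838/11

The maximum is at (766/39, 427/13). Substituting into each constraint, equality holds for (1) and (4); the remaining constraints have slack.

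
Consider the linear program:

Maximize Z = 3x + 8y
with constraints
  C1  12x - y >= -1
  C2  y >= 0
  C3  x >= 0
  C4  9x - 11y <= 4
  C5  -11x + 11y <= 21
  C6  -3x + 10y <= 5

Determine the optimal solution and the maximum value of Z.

Feasible corners and Z = 3x + 8y:
  (0, 0) → Z = 0
  (4/9, 0) → Z = 4/3
  (0, 1/2) → Z = 4
  (5/3, 1) → Z = 13

x = 5/3, y = 1, maximum Z = 13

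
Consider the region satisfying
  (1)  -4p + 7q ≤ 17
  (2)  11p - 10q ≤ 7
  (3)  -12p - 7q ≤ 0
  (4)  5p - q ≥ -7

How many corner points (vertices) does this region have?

4

The feasible vertices (each the meet of two boundaries and inside every other half-plane) are:
  (219/37, 215/37)
  (-32/31, 57/31)
  (49/197, -84/197)
  (-49/47, 84/47)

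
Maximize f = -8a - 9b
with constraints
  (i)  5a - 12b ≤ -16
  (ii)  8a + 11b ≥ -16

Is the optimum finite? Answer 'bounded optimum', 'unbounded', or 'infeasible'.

unbounded

From the feasible point (-368/151, 48/151), moving in the direction (-11, 8) keeps every constraint satisfied while f increases without bound.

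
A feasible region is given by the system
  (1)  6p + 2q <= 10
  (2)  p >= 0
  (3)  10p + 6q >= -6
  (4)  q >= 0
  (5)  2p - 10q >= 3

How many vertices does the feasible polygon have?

Of the 10 pairwise boundary intersections, those satisfying every inequality are:
  (5/3, 0)
  (53/32, 1/32)
  (3/2, 0)

3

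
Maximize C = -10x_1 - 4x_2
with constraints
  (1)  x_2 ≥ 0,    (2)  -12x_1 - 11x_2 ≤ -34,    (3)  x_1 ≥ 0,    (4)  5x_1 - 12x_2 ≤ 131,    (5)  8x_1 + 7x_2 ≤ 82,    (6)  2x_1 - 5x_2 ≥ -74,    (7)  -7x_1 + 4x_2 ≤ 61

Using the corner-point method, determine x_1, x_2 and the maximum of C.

Extreme points and C = -10x_1 - 4x_2:
  (17/6, 0) → C = -85/3
  (41/4, 0) → C = -205/2
  (0, 34/11) → C = -136/11
  (0, 82/7) → C = -328/7

x_1 = 0, x_2 = 34/11, maximum C = -136/11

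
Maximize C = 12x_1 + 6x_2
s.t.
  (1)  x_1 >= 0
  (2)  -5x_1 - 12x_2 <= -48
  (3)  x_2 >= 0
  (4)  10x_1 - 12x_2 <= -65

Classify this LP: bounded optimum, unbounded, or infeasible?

From the feasible point (0, 65/12), moving in the direction (0, 1) keeps every constraint satisfied while C increases without bound.

unbounded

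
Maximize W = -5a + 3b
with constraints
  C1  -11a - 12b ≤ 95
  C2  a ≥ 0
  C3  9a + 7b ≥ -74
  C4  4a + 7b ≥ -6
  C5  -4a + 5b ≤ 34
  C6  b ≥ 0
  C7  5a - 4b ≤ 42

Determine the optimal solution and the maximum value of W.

a = 0, b = 34/5, maximum W = 102/5

Feasible corners and W = -5a + 3b:
  (0, 34/5) → W = 102/5
  (0, 0) → W = 0
  (346/9, 338/9) → W = -716/9
  (42/5, 0) → W = -42

The binding constraints are a = 0 and -4a + 5b = 34.
Solving simultaneously gives a = 0, b = 34/5.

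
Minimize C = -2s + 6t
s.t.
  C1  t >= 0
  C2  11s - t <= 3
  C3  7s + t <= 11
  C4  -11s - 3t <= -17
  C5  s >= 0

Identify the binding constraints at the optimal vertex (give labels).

C2 and C4

Feasible corners and C = -2s + 6t:
  (7/9, 50/9) → C = 286/9
  (13/22, 7/2) → C = 218/11
  (0, 11) → C = 66
  (0, 17/3) → C = 34

The minimum is at (13/22, 7/2). Substituting into each constraint, equality holds for C2 and C4; the remaining constraints have slack.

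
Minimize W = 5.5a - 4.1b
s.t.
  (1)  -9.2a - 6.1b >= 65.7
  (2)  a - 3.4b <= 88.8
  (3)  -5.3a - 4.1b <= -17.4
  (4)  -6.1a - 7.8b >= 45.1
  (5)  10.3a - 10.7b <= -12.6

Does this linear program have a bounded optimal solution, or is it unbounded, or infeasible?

infeasible

The boundaries -9.2a - 6.1b = 65.7 and -5.3a - 4.1b = -17.4 meet at (-37551/539, 50829/539), but that point violates -6.1a - 7.8b ≥ 45.1. Every candidate vertex is excluded by some other constraint, so the feasible region is empty.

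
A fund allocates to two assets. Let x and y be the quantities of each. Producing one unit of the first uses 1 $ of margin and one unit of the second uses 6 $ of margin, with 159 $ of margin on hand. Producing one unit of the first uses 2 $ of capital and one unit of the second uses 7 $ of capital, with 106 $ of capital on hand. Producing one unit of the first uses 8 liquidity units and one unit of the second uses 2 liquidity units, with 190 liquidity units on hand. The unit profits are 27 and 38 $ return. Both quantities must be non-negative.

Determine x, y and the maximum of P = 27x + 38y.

x = 43/2, y = 9, maximum P = 1845/2

Feasible corners and P = 27x + 38y:
  (0, 0) → P = 0
  (0, 106/7) → P = 4028/7
  (95/4, 0) → P = 2565/4
  (43/2, 9) → P = 1845/2

The binding constraints are 2x + 7y = 106 and 8x + 2y = 190.
Solving simultaneously gives x = 43/2, y = 9.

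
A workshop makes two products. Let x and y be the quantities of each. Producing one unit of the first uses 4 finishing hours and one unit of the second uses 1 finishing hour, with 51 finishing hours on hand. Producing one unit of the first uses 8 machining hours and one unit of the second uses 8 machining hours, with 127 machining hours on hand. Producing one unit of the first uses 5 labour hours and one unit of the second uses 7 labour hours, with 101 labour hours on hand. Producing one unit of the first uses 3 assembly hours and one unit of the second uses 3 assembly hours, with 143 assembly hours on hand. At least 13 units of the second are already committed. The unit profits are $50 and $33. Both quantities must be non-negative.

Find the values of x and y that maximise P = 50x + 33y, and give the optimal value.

x = 2, y = 13, maximum P = 529

Vertices and P = 50x + 33y:
  (0, 101/7) → P = 3333/7
  (0, 13) → P = 429
  (2, 13) → P = 529

The binding constraints are 5x + 7y = 101 and y = 13.
Solving simultaneously gives x = 2, y = 13.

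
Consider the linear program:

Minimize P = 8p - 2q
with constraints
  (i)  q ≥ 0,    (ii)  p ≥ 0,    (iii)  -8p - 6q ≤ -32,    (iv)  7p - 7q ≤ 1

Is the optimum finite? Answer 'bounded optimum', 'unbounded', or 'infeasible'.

unbounded

From the feasible point (0, 16/3), moving in the direction (0, 1) keeps every constraint satisfied while P decreases without bound.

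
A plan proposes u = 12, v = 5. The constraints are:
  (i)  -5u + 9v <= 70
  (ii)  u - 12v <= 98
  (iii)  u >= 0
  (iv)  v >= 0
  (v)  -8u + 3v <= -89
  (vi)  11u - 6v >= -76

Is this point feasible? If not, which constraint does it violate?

not feasible — violates (v)

Constraint (v): -8u + 3v = -81, which is not ≤ -89. All other constraints are satisfied.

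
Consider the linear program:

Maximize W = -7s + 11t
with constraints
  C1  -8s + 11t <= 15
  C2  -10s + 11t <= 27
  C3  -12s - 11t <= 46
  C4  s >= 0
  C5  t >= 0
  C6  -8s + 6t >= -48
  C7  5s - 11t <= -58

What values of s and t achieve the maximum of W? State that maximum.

Feasible corners and W = -7s + 11t:
  (309/20, 63/5) → W = 609/20
  (43/3, 389/33) → W = 88/3
  (438/29, 352/29) → W = 806/29

s = 309/20, t = 63/5, maximum W = 609/20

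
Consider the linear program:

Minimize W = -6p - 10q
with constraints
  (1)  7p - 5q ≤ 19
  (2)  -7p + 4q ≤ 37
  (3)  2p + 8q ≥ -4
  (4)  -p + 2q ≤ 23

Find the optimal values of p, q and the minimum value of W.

p = 17, q = 20, minimum W = -302

Extreme points and W = -6p - 10q:
  (2, -1) → W = -2
  (17, 20) → W = -302
  (-39/8, 23/32) → W = 353/16
  (9/5, 62/5) → W = -674/5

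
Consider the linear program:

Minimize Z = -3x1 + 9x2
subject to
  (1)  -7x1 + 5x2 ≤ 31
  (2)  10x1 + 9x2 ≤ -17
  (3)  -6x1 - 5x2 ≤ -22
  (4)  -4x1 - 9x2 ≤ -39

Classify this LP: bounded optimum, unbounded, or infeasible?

The boundaries -7x1 + 5x2 = 31 and -6x1 - 5x2 = -22 meet at (-9/13, 68/13), but that point violates 10x1 + 9x2 ≤ -17. Every candidate vertex is excluded by some other constraint, so the feasible region is empty.

infeasible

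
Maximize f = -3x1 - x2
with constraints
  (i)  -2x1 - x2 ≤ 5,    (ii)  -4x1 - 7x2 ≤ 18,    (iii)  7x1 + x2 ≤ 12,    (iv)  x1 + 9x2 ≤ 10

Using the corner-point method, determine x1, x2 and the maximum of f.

x1 = -55/17, x2 = 25/17, maximum f = 140/17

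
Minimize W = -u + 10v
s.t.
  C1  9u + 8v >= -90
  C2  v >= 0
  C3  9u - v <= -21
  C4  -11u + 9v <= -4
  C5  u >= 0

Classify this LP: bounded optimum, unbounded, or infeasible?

infeasible

The boundaries v = 0 and -11u + 9v = -4 meet at (4/11, 0), but that point violates 9u - v ≤ -21. Every candidate vertex is excluded by some other constraint, so the feasible region is empty.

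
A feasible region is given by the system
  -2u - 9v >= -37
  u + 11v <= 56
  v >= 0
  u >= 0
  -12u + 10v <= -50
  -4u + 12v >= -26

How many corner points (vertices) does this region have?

4

Intersecting each pair of boundary lines and keeping only the points that satisfy every inequality leaves:
  (205/32, 43/16)
  (113/10, 8/5)
  (25/6, 0)
  (13/2, 0)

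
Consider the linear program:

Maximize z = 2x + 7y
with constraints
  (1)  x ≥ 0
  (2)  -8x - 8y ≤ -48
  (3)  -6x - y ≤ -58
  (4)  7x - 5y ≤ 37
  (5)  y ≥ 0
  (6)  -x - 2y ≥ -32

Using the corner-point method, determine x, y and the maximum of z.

x = 84/11, y = 134/11, maximum z = 1106/11

Feasible corners and z = 2x + 7y:
  (327/37, 184/37) → z = 1942/37
  (84/11, 134/11) → z = 1106/11
  (234/19, 187/19) → z = 1777/19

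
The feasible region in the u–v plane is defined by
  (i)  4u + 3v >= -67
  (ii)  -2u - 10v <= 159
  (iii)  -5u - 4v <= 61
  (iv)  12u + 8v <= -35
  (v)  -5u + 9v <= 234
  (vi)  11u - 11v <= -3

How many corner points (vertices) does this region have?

The feasible vertices (each the meet of two boundaries and inside every other half-plane) are:
  (-297/13, 173/13)
  (-683/99, -656/99)
  (-2187/148, 2633/148)
  (-409/220, -349/220)

4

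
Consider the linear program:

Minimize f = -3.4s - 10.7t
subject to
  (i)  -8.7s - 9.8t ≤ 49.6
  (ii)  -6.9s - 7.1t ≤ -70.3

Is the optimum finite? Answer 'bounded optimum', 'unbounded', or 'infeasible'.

unbounded

From the feasible point (20822/117, -6359/39), moving in the direction (-7.1, 6.9) keeps every constraint satisfied while f decreases without bound.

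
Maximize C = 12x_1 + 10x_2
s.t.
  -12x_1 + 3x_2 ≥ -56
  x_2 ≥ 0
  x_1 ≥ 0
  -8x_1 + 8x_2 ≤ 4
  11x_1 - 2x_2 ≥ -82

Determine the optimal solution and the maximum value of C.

Feasible corners and C = 12x_1 + 10x_2:
  (14/3, 0) → C = 56
  (115/18, 62/9) → C = 1310/9
  (0, 0) → C = 0
  (0, 1/2) → C = 5

x_1 = 115/18, x_2 = 62/9, maximum C = 1310/9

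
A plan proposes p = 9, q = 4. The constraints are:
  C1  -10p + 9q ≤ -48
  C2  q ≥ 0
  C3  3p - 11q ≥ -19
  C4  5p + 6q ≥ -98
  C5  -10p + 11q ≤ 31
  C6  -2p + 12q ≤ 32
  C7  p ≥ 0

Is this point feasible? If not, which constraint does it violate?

feasible

C1: -54 ≤ -48 ✓
C2: 4 ≥ 0 ✓
C3: -17 ≥ -19 ✓
C4: 69 ≥ -98 ✓
C5: -46 ≤ 31 ✓
C6: 30 ≤ 32 ✓
C7: 9 ≥ 0 ✓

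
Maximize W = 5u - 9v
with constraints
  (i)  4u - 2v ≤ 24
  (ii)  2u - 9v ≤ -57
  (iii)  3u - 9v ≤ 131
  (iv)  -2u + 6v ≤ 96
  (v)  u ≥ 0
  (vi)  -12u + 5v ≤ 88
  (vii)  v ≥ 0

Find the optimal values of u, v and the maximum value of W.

Vertices and W = 5u - 9v:
  (165/16, 69/8) → W = -417/16
  (84/5, 108/5) → W = -552/5
  (0, 19/3) → W = -57
  (0, 16) → W = -144

u = 165/16, v = 69/8, maximum W = -417/16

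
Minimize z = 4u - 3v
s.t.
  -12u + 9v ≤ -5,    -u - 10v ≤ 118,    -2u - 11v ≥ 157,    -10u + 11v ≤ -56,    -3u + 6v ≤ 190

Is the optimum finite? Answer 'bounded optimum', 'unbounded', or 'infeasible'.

The boundaries -12u + 9v = -5 and -10u + 11v = -56 meet at (-449/42, -311/21), but that point violates -u - 10v ≤ 118. Every candidate vertex is excluded by some other constraint, so the feasible region is empty.

infeasible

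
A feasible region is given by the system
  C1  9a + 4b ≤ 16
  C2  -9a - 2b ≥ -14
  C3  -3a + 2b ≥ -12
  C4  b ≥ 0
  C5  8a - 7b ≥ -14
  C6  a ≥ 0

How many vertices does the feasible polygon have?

The feasible vertices (each the meet of two boundaries and inside every other half-plane) are:
  (4/3, 1)
  (56/95, 254/95)
  (14/9, 0)
  (0, 0)
  (0, 2)

5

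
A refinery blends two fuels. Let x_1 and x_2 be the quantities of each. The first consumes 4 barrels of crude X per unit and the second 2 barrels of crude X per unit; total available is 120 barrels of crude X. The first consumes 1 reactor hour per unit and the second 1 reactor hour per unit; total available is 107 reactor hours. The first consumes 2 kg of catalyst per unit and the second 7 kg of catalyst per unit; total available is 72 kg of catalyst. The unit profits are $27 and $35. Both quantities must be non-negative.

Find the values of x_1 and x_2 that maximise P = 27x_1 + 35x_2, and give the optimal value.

x_1 = 29, x_2 = 2, maximum P = 853

Corner points and P = 27x_1 + 35x_2:
  (0, 0) → P = 0
  (0, 72/7) → P = 360
  (30, 0) → P = 810
  (29, 2) → P = 853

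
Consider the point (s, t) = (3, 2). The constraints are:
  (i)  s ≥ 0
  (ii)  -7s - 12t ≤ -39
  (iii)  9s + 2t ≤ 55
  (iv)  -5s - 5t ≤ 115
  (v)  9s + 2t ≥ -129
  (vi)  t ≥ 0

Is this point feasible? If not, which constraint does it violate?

(i): 3 ≥ 0 ✓
(ii): -45 ≤ -39 ✓
(iii): 31 ≤ 55 ✓
(iv): -25 ≤ 115 ✓
(v): 31 ≥ -129 ✓
(vi): 2 ≥ 0 ✓

feasible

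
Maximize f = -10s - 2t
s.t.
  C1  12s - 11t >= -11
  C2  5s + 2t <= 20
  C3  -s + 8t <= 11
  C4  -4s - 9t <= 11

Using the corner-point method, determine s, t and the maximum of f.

Extreme points and f = -10s - 2t:
  (33/85, 121/85) → f = -572/85
  (-55/38, -11/19) → f = 297/19
  (23/7, 25/14) → f = -255/7
  (202/37, -135/37) → f = -1750/37

The optimum lies where 12s - 11t = -11 and -4s - 9t = 11.
Solving simultaneously gives s = -55/38, t = -11/19.

s = -55/38, t = -11/19, maximum f = 297/19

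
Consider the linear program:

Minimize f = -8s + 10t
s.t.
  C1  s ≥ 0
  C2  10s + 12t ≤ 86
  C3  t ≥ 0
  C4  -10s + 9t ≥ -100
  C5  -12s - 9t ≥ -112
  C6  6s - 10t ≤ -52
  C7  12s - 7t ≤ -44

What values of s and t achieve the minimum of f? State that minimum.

s = 0, t = 44/7, minimum f = 440/7

Extreme points and f = -8s + 10t:
  (0, 43/6) → f = 215/3
  (0, 44/7) → f = 440/7
  (37/107, 736/107) → f = 7064/107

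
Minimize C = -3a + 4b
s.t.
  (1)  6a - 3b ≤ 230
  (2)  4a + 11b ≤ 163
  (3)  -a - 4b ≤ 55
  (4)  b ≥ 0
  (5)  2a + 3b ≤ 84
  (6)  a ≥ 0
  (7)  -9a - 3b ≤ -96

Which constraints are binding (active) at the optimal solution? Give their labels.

Vertices and C = -3a + 4b:
  (3019/78, 29/39) → C = -8825/78
  (115/3, 0) → C = -115
  (189/29, 361/29) → C = 877/29
  (32/3, 0) → C = -32

The minimum is at (115/3, 0). Substituting into each constraint, equality holds for (1) and (4); the remaining constraints have slack.

(1) and (4)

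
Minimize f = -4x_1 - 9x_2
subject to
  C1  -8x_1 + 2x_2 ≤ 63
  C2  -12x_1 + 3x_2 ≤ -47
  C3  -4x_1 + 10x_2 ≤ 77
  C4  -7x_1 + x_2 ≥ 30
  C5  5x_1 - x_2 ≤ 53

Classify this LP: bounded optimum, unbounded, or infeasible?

Vertices and f = -4x_1 - 9x_2:
  (-137/9, -689/9) → f = 6749/9
  (-83/2, -521/2) → f = 5021/2
The feasible region has finitely many vertices and no improving ray; the minimum is 6749/9 at (-137/9, -689/9).

bounded optimum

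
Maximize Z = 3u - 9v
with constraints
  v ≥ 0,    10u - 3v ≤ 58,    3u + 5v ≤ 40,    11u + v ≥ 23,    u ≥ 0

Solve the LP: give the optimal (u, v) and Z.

Extreme points and Z = 3u - 9v:
  (29/5, 0) → Z = 87/5
  (23/11, 0) → Z = 69/11
  (410/59, 226/59) → Z = -804/59
  (75/52, 371/52) → Z = -1557/26

u = 29/5, v = 0, maximum Z = 87/5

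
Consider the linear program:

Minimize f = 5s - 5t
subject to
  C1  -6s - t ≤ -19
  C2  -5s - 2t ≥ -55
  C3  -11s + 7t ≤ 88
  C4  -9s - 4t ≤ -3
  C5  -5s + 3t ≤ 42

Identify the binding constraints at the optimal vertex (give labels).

C2 and C3

Corner points and f = 5s - 5t:
  (45/53, 737/53) → f = -3460/53
  (73/15, -51/5) → f = 226/3
  (11/3, 55/3) → f = -220/3
  (107, -240) → f = 1735

The minimum is at (11/3, 55/3). Substituting into each constraint, equality holds for C2 and C3; the remaining constraints have slack.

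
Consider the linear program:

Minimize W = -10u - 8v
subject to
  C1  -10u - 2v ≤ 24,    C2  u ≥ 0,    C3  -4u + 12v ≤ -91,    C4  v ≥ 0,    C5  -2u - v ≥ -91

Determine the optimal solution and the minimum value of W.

Feasible corners and W = -10u - 8v:
  (91/4, 0) → W = -455/2
  (169/4, 13/2) → W = -949/2
  (91/2, 0) → W = -455

The optimum lies where -4u + 12v = -91 and -2u - v = -91.
Solving simultaneously gives u = 169/4, v = 13/2.

u = 169/4, v = 13/2, minimum W = -949/2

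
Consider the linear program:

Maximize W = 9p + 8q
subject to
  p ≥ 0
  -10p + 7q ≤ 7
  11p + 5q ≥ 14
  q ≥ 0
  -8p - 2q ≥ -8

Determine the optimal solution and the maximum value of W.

Feasible corners and W = 9p + 8q:
  (63/127, 217/127) → W = 2303/127
  (21/38, 34/19) → W = 733/38
  (2/3, 4/3) → W = 50/3

p = 21/38, q = 34/19, maximum W = 733/38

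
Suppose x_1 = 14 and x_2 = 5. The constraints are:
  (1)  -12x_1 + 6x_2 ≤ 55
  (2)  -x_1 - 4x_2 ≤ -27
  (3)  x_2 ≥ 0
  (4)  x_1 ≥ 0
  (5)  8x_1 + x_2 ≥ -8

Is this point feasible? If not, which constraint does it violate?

(1): -138 ≤ 55 ✓
(2): -34 ≤ -27 ✓
(3): 5 ≥ 0 ✓
(4): 14 ≥ 0 ✓
(5): 117 ≥ -8 ✓

feasible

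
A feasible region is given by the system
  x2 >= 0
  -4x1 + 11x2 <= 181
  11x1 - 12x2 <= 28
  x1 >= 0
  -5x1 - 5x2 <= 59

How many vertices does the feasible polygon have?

4

Intersecting each pair of boundary lines and keeping only the points that satisfy every inequality leaves:
  (28/11, 0)
  (0, 0)
  (2480/73, 2103/73)
  (0, 181/11)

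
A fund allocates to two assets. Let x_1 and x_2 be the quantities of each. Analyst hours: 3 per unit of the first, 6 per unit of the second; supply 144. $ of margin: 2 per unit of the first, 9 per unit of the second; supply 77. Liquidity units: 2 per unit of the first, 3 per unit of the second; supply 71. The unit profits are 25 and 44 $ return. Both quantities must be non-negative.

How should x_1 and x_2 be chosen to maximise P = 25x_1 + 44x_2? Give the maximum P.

x_1 = 34, x_2 = 1, maximum P = 894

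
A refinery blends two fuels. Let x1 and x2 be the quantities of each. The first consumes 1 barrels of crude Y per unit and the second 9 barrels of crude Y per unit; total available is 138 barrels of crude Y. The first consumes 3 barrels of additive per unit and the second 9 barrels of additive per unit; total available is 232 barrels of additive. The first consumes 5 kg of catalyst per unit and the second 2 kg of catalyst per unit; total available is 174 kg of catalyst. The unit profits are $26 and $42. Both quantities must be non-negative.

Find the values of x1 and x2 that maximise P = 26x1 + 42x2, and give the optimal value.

Corner points and P = 26x1 + 42x2:
  (0, 0) → P = 0
  (0, 46/3) → P = 644
  (174/5, 0) → P = 4524/5
  (30, 12) → P = 1284

The optimum lies where x1 + 9x2 = 138 and 5x1 + 2x2 = 174.
Solving simultaneously gives x1 = 30, x2 = 12.

x1 = 30, x2 = 12, maximum P = 1284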